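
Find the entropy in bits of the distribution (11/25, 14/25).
0.9896 bits

Shannon entropy is H(X) = -Σ p(x) log p(x).

For P = (11/25, 14/25):
H = -11/25 × log_2(11/25) -14/25 × log_2(14/25)
H = 0.9896 bits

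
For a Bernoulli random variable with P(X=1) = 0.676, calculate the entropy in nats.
0.6298 nats

The binary entropy function is:
H(p) = -p log(p) - (1-p) log(1-p)

H(0.676) = -0.676 × log_e(0.676) - 0.324 × log_e(0.324)
H(0.676) = 0.6298 nats

Note: Binary entropy is maximized at p=0.5 (H=1 bit) and minimized at p=0 or p=1 (H=0).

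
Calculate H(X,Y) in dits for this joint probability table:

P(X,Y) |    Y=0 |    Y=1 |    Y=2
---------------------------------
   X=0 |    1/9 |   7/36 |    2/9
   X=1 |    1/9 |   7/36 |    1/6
0.7635 dits

Joint entropy is H(X,Y) = -Σ_{x,y} p(x,y) log p(x,y).

Summing over all non-zero entries:
H(X,Y) = -[1/9·log_10(1/9) + 7/36·log_10(7/36) + 2/9·log_10(2/9) + 1/9·log_10(1/9) + 7/36·log_10(7/36) + 1/6·log_10(1/6)]
H(X,Y) = 0.7635 dits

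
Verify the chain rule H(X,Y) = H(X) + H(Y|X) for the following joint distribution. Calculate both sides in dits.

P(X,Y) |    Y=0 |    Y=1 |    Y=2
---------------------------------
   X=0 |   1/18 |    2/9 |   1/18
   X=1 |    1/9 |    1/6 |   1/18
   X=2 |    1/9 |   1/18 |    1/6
H(X,Y) = 0.8955, H(X) = 0.4771, H(Y|X) = 0.4184 (all in dits)

Chain rule: H(X,Y) = H(X) + H(Y|X)

Left side — joint entropy directly:
H(X,Y) = -Σ p(x,y) log p(x,y) = 0.8955 dits

Right side — compute H(Y|X) from the conditional distributions:
P(X) = (1/3, 1/3, 1/3), so H(X) = 0.4771 dits
H(Y|X) = Σ_x P(X=x) · H(Y|X=x):
  P(Y|X=0) = (1/6, 2/3, 1/6), H(Y|X=0) = 0.3768, weight P(X=0) = 1/3
  P(Y|X=1) = (1/3, 1/2, 1/6), H(Y|X=1) = 0.4392, weight P(X=1) = 1/3
  P(Y|X=2) = (1/3, 1/6, 1/2), H(Y|X=2) = 0.4392, weight P(X=2) = 1/3
H(Y|X) = 0.4184 dits

H(X) + H(Y|X) = 0.4771 + 0.4184 = 0.8955 dits

Both sides equal 0.8955 dits. ✓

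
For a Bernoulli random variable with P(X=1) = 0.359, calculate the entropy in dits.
0.2835 dits

The binary entropy function is:
H(p) = -p log(p) - (1-p) log(1-p)

H(0.359) = -0.359 × log_10(0.359) - 0.641 × log_10(0.641)
H(0.359) = 0.2835 dits

Note: Binary entropy is maximized at p=0.5 (H=1 bit) and minimized at p=0 or p=1 (H=0).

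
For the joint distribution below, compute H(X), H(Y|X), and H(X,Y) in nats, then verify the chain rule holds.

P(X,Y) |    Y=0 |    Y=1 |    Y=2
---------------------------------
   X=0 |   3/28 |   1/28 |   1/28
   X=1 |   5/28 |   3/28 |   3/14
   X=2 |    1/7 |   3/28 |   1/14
H(X,Y) = 2.0602, H(X) = 1.0190, H(Y|X) = 1.0412 (all in nats)

Chain rule: H(X,Y) = H(X) + H(Y|X)

Left side — joint entropy directly:
H(X,Y) = -Σ p(x,y) log p(x,y) = 2.0602 nats

Right side — compute H(Y|X) from the conditional distributions:
P(X) = (5/28, 1/2, 9/28), so H(X) = 1.0190 nats
H(Y|X) = Σ_x P(X=x) · H(Y|X=x):
  P(Y|X=0) = (3/5, 1/5, 1/5), H(Y|X=0) = 0.9503, weight P(X=0) = 5/28
  P(Y|X=1) = (5/14, 3/14, 3/7), H(Y|X=1) = 1.0609, weight P(X=1) = 1/2
  P(Y|X=2) = (4/9, 1/3, 2/9), H(Y|X=2) = 1.0609, weight P(X=2) = 9/28
H(Y|X) = 1.0412 nats

H(X) + H(Y|X) = 1.0190 + 1.0412 = 2.0602 nats

Both sides equal 2.0602 nats. ✓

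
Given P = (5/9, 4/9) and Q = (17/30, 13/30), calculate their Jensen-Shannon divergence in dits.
0.0000 dits

Jensen-Shannon divergence is:
JSD(P||Q) = 0.5 × D_KL(P||M) + 0.5 × D_KL(Q||M)
where M = 0.5 × (P + Q) is the mixture distribution.

M = 0.5 × (5/9, 4/9) + 0.5 × (17/30, 13/30) = (0.561111, 0.438889)

D_KL(P||M) = 0.0000 dits
D_KL(Q||M) = 0.0000 dits

JSD(P||Q) = 0.5 × 0.0000 + 0.5 × 0.0000 = 0.0000 dits

Unlike KL divergence, JSD is symmetric and bounded: 0 ≤ JSD ≤ log(2).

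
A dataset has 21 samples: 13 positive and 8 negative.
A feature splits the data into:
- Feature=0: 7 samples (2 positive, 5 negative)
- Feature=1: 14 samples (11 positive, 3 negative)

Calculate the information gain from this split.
0.1713 bits

Information Gain = H(Y) - H(Y|Feature)

Before split:
P(positive) = 13/21 = 0.6190
H(Y) = 0.9587 bits

After split:
Feature=0: H = 0.8631 bits (weight = 7/21)
Feature=1: H = 0.7496 bits (weight = 14/21)
H(Y|Feature) = (7/21)×0.8631 + (14/21)×0.7496 = 0.7874 bits

Information Gain = 0.9587 - 0.7874 = 0.1713 bits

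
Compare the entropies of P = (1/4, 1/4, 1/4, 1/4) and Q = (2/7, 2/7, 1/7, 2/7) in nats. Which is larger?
P

Computing entropies in nats:
H(P) = 1.3863
H(Q) = 1.3518

Distribution P has higher entropy.

Intuition: The distribution closer to uniform (more spread out) has higher entropy.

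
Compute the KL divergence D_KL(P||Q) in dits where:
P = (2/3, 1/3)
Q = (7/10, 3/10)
0.0011 dits

KL divergence: D_KL(P||Q) = Σ p(x) log(p(x)/q(x))

Computing term by term:
  x=0: 2/3 × log_10[(2/3)/(7/10)] = 2/3 × -0.0212 = -0.0141
  x=1: 1/3 × log_10[(1/3)/(3/10)] = 1/3 × 0.0458 = 0.0153

D_KL(P||Q) = 0.0011 dits

Note: KL divergence is always non-negative and equals 0 iff P = Q.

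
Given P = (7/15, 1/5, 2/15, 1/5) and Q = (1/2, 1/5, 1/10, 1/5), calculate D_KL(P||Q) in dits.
0.0027 dits

KL divergence: D_KL(P||Q) = Σ p(x) log(p(x)/q(x))

Computing term by term:
  x=0: 7/15 × log_10[(7/15)/(1/2)] = 7/15 × -0.0300 = -0.0140
  x=1: 1/5 × log_10[(1/5)/(1/5)] = 1/5 × 0.0000 = 0.0000
  x=2: 2/15 × log_10[(2/15)/(1/10)] = 2/15 × 0.1249 = 0.0167
  x=3: 1/5 × log_10[(1/5)/(1/5)] = 1/5 × 0.0000 = 0.0000

D_KL(P||Q) = 0.0027 dits

Note: KL divergence is always non-negative and equals 0 iff P = Q.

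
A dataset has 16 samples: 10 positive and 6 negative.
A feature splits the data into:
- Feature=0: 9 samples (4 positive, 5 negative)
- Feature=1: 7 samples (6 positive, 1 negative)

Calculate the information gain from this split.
0.1381 bits

Information Gain = H(Y) - H(Y|Feature)

Before split:
P(positive) = 10/16 = 0.6250
H(Y) = 0.9544 bits

After split:
Feature=0: H = 0.9911 bits (weight = 9/16)
Feature=1: H = 0.5917 bits (weight = 7/16)
H(Y|Feature) = (9/16)×0.9911 + (7/16)×0.5917 = 0.8163 bits

Information Gain = 0.9544 - 0.8163 = 0.1381 bits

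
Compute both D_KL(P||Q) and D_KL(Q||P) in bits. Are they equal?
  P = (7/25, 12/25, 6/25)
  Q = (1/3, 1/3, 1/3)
D_KL(P||Q) = 0.0683, D_KL(Q||P) = 0.0665

KL divergence is not symmetric: D_KL(P||Q) ≠ D_KL(Q||P) in general.

D_KL(P||Q) = 0.0683 bits
D_KL(Q||P) = 0.0665 bits

No, they are not equal!

This asymmetry is why KL divergence is not a true distance metric.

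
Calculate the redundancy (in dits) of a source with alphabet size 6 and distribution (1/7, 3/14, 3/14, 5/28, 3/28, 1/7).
0.0124 dits

Redundancy measures how far a source is from maximum entropy:
R = H_max - H(X)

Maximum entropy for 6 symbols: H_max = log_10(6) = 0.7782 dits
Actual entropy: H(X) = 0.7657 dits
Redundancy: R = 0.7782 - 0.7657 = 0.0124 dits

This redundancy represents potential for compression: the source could be compressed by 0.0124 dits per symbol.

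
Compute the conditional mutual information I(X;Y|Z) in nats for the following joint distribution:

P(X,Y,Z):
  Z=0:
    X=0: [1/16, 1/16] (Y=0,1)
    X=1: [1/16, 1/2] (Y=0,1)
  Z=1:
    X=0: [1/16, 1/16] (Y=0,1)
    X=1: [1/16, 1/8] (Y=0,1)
0.0474 nats

Conditional mutual information: I(X;Y|Z) = H(X|Z) + H(Y|Z) - H(X,Y|Z)

H(Z) = 0.6211
H(X,Z) = 1.1574 → H(X|Z) = 0.5363
H(Y,Z) = 1.1574 → H(Y|Z) = 0.5363
H(X,Y,Z) = 1.6462 → H(X,Y|Z) = 1.0251

I(X;Y|Z) = 0.5363 + 0.5363 - 1.0251 = 0.0474 nats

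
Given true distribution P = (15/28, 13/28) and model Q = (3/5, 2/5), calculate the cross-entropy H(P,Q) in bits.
1.0086 bits

Cross-entropy: H(P,Q) = -Σ p(x) log q(x)

Alternatively: H(P,Q) = H(P) + D_KL(P||Q)
H(P) = 0.9963 bits
D_KL(P||Q) = 0.0122 bits

H(P,Q) = 0.9963 + 0.0122 = 1.0086 bits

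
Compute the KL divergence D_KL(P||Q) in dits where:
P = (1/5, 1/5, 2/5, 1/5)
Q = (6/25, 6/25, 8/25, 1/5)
0.0071 dits

KL divergence: D_KL(P||Q) = Σ p(x) log(p(x)/q(x))

Computing term by term:
  x=0: 1/5 × log_10[(1/5)/(6/25)] = 1/5 × -0.0792 = -0.0158
  x=1: 1/5 × log_10[(1/5)/(6/25)] = 1/5 × -0.0792 = -0.0158
  x=2: 2/5 × log_10[(2/5)/(8/25)] = 2/5 × 0.0969 = 0.0388
  x=3: 1/5 × log_10[(1/5)/(1/5)] = 1/5 × 0.0000 = 0.0000

D_KL(P||Q) = 0.0071 dits

Note: KL divergence is always non-negative and equals 0 iff P = Q.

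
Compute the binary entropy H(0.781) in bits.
0.7583 bits

The binary entropy function is:
H(p) = -p log(p) - (1-p) log(1-p)

H(0.781) = -0.781 × log_2(0.781) - 0.219 × log_2(0.219)
H(0.781) = 0.7583 bits

Note: Binary entropy is maximized at p=0.5 (H=1 bit) and minimized at p=0 or p=1 (H=0).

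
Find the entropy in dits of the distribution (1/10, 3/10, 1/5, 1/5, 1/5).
0.6762 dits

Shannon entropy is H(X) = -Σ p(x) log p(x).

For P = (1/10, 3/10, 1/5, 1/5, 1/5):
H = -1/10 × log_10(1/10) -3/10 × log_10(3/10) -1/5 × log_10(1/5) -1/5 × log_10(1/5) -1/5 × log_10(1/5)
H = 0.6762 dits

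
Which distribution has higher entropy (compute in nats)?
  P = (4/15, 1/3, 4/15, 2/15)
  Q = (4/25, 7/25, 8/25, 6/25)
Q

Computing entropies in nats:
H(P) = 1.3398
H(Q) = 1.3568

Distribution Q has higher entropy.

Intuition: The distribution closer to uniform (more spread out) has higher entropy.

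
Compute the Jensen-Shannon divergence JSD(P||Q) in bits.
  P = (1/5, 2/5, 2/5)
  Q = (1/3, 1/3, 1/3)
0.0165 bits

Jensen-Shannon divergence is:
JSD(P||Q) = 0.5 × D_KL(P||M) + 0.5 × D_KL(Q||M)
where M = 0.5 × (P + Q) is the mixture distribution.

M = 0.5 × (1/5, 2/5, 2/5) + 0.5 × (1/3, 1/3, 1/3) = (4/15, 11/30, 11/30)

D_KL(P||M) = 0.0174 bits
D_KL(Q||M) = 0.0156 bits

JSD(P||Q) = 0.5 × 0.0174 + 0.5 × 0.0156 = 0.0165 bits

Unlike KL divergence, JSD is symmetric and bounded: 0 ≤ JSD ≤ log(2).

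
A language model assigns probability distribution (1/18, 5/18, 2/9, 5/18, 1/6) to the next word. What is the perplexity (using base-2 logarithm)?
4.5045

Perplexity is 2^H (or exp(H) for natural log).

First, H = -Σ p log p = 2.1714 bits
Perplexity = 2^2.1714 = 4.5045

Interpretation: The model's uncertainty is equivalent to choosing uniformly among 4.5 options.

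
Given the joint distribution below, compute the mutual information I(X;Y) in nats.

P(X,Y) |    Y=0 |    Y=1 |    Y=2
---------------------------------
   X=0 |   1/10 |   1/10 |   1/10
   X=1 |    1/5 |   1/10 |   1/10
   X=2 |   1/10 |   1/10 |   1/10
0.0138 nats

Mutual information: I(X;Y) = H(X) + H(Y) - H(X,Y)

Marginals:
P(X) = (3/10, 2/5, 3/10), H(X) = 1.0889 nats
P(Y) = (2/5, 3/10, 3/10), H(Y) = 1.0889 nats

Joint entropy: H(X,Y) = 2.1640 nats

I(X;Y) = 1.0889 + 1.0889 - 2.1640 = 0.0138 nats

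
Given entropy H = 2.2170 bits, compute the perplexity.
4.6493

Perplexity is 2^H (or exp(H) for natural log).

H = 2.2170 bits
Perplexity = 2^2.2170 = 4.6493

Interpretation: The model's uncertainty is equivalent to choosing uniformly among 4.6 options.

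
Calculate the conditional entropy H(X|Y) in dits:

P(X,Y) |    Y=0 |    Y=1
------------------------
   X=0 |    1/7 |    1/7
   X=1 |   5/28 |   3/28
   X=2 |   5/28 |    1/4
0.4621 dits

Using the chain rule: H(X|Y) = H(X,Y) - H(Y)

First, compute H(X,Y) = 0.7631 dits

Marginal P(Y) = (1/2, 1/2)
H(Y) = 0.3010 dits

H(X|Y) = H(X,Y) - H(Y) = 0.7631 - 0.3010 = 0.4621 dits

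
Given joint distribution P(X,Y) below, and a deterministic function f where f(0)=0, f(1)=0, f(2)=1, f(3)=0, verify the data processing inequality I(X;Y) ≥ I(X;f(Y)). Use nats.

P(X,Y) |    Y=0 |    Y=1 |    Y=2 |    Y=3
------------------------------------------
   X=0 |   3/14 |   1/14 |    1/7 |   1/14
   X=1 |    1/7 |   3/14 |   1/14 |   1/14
I(X;Y) = 0.0567, I(X;f(Y)) = 0.0154, inequality holds: 0.0567 ≥ 0.0154

Data Processing Inequality: For any Markov chain X → Y → Z, we have I(X;Y) ≥ I(X;Z).

Here Z = f(Y) is a deterministic function of Y, forming X → Y → Z.

Original I(X;Y) = 0.0567 nats

After applying f:
P(X,Z) where Z=f(Y):
- P(X,Z=0) = P(X,Y=0) + P(X,Y=1) + P(X,Y=3)
- P(X,Z=1) = P(X,Y=2)

I(X;Z) = I(X;f(Y)) = 0.0154 nats

Verification: 0.0567 ≥ 0.0154 ✓

Information cannot be created by processing; the function f can only lose information about X.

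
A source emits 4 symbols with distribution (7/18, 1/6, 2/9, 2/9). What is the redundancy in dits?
0.0225 dits

Redundancy measures how far a source is from maximum entropy:
R = H_max - H(X)

Maximum entropy for 4 symbols: H_max = log_10(4) = 0.6021 dits
Actual entropy: H(X) = 0.5795 dits
Redundancy: R = 0.6021 - 0.5795 = 0.0225 dits

This redundancy represents potential for compression: the source could be compressed by 0.0225 dits per symbol.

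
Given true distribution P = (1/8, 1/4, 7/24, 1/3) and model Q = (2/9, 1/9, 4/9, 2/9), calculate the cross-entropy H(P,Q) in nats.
1.4752 nats

Cross-entropy: H(P,Q) = -Σ p(x) log q(x)

Alternatively: H(P,Q) = H(P) + D_KL(P||Q)
H(P) = 1.3321 nats
D_KL(P||Q) = 0.1431 nats

H(P,Q) = 1.3321 + 0.1431 = 1.4752 nats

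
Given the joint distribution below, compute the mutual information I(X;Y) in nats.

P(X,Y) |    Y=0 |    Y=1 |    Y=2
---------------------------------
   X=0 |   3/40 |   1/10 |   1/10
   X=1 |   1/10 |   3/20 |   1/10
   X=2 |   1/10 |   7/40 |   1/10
0.0047 nats

Mutual information: I(X;Y) = H(X) + H(Y) - H(X,Y)

Marginals:
P(X) = (11/40, 7/20, 3/8), H(X) = 1.0903 nats
P(Y) = (11/40, 17/40, 3/10), H(Y) = 1.0799 nats

Joint entropy: H(X,Y) = 2.1654 nats

I(X;Y) = 1.0903 + 1.0799 - 2.1654 = 0.0047 nats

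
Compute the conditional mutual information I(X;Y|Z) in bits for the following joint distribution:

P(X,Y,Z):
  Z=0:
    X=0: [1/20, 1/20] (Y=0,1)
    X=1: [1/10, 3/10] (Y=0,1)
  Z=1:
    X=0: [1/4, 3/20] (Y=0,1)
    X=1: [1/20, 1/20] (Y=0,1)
0.0198 bits

Conditional mutual information: I(X;Y|Z) = H(X|Z) + H(Y|Z) - H(X,Y|Z)

H(Z) = 1.0000
H(X,Z) = 1.7219 → H(X|Z) = 0.7219
H(Y,Z) = 1.9261 → H(Y|Z) = 0.9261
H(X,Y,Z) = 2.6282 → H(X,Y|Z) = 1.6282

I(X;Y|Z) = 0.7219 + 0.9261 - 1.6282 = 0.0198 bits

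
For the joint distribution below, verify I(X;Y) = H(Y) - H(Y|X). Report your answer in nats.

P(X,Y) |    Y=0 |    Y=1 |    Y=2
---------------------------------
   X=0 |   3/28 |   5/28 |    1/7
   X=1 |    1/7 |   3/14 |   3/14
I(X;Y) = 0.0011 nats

Mutual information has multiple equivalent forms:
- I(X;Y) = H(X) - H(X|Y)
- I(X;Y) = H(Y) - H(Y|X)
- I(X;Y) = H(X) + H(Y) - H(X,Y)

Computing all quantities:
H(X) = 0.6829, H(Y) = 1.0813, H(X,Y) = 1.7631
H(X|Y) = 0.6818, H(Y|X) = 1.0802

Verification:
H(X) - H(X|Y) = 0.6829 - 0.6818 = 0.0011
H(Y) - H(Y|X) = 1.0813 - 1.0802 = 0.0011
H(X) + H(Y) - H(X,Y) = 0.6829 + 1.0813 - 1.7631 = 0.0011

All forms give I(X;Y) = 0.0011 nats. ✓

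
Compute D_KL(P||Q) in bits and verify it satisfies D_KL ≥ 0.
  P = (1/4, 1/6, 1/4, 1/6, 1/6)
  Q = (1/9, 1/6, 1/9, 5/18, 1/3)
0.2955 bits

KL divergence satisfies the Gibbs inequality: D_KL(P||Q) ≥ 0 for all distributions P, Q.

D_KL(P||Q) = Σ p(x) log(p(x)/q(x))
Term by term:
  x=0: 1/4 × log_2[(1/4)/(1/9)] = 0.2925
  x=1: 1/6 × log_2[(1/6)/(1/6)] = 0.0000
  x=2: 1/4 × log_2[(1/4)/(1/9)] = 0.2925
  x=3: 1/6 × log_2[(1/6)/(5/18)] = -0.1228
  x=4: 1/6 × log_2[(1/6)/(1/3)] = -0.1667
D_KL(P||Q) = 0.2955 bits

D_KL(P||Q) = 0.2955 ≥ 0 ✓

This non-negativity is a fundamental property: relative entropy cannot be negative because it measures how different Q is from P.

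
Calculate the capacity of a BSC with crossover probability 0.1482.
0.3947 bits

For a binary symmetric channel (BSC) with error probability p:
Capacity C = 1 - H(p) bits per symbol

where H(p) = -p log₂(p) - (1-p) log₂(1-p) is the binary entropy function.

H(0.1482) = 0.6053 bits
C = 1 - 0.6053 = 0.3947 bits per symbol

This means we can reliably transmit up to 0.3947 bits of information per channel use.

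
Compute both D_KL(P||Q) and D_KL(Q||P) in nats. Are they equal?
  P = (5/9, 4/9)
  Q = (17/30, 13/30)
D_KL(P||Q) = 0.0003, D_KL(Q||P) = 0.0003

KL divergence is not symmetric: D_KL(P||Q) ≠ D_KL(Q||P) in general.

D_KL(P||Q) = 0.0003 nats
D_KL(Q||P) = 0.0003 nats

In this case they happen to be equal (to 4 decimal places).

This asymmetry is why KL divergence is not a true distance metric.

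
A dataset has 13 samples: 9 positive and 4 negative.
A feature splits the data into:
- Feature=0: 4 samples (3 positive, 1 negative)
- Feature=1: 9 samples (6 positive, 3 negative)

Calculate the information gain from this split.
0.0051 bits

Information Gain = H(Y) - H(Y|Feature)

Before split:
P(positive) = 9/13 = 0.6923
H(Y) = 0.8905 bits

After split:
Feature=0: H = 0.8113 bits (weight = 4/13)
Feature=1: H = 0.9183 bits (weight = 9/13)
H(Y|Feature) = (4/13)×0.8113 + (9/13)×0.9183 = 0.8854 bits

Information Gain = 0.8905 - 0.8854 = 0.0051 bits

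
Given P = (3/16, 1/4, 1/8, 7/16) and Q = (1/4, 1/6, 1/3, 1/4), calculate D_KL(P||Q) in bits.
0.2448 bits

KL divergence: D_KL(P||Q) = Σ p(x) log(p(x)/q(x))

Computing term by term:
  x=0: 3/16 × log_2[(3/16)/(1/4)] = 3/16 × -0.4150 = -0.0778
  x=1: 1/4 × log_2[(1/4)/(1/6)] = 1/4 × 0.5850 = 0.1462
  x=2: 1/8 × log_2[(1/8)/(1/3)] = 1/8 × -1.4150 = -0.1769
  x=3: 7/16 × log_2[(7/16)/(1/4)] = 7/16 × 0.8074 = 0.3532

D_KL(P||Q) = 0.2448 bits

Note: KL divergence is always non-negative and equals 0 iff P = Q.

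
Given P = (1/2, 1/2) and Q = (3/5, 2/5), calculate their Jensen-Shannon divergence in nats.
0.0051 nats

Jensen-Shannon divergence is:
JSD(P||Q) = 0.5 × D_KL(P||M) + 0.5 × D_KL(Q||M)
where M = 0.5 × (P + Q) is the mixture distribution.

M = 0.5 × (1/2, 1/2) + 0.5 × (3/5, 2/5) = (11/20, 9/20)

D_KL(P||M) = 0.0050 nats
D_KL(Q||M) = 0.0051 nats

JSD(P||Q) = 0.5 × 0.0050 + 0.5 × 0.0051 = 0.0051 nats

Unlike KL divergence, JSD is symmetric and bounded: 0 ≤ JSD ≤ log(2).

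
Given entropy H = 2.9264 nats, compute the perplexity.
18.6603

Perplexity is e^H (or exp(H) for natural log).

H = 2.9264 nats
Perplexity = e^2.9264 = 18.6603

Interpretation: The model's uncertainty is equivalent to choosing uniformly among 18.7 options.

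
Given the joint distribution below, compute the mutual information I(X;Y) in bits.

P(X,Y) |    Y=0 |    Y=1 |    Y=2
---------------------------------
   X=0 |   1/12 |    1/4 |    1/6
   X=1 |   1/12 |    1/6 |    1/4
0.0242 bits

Mutual information: I(X;Y) = H(X) + H(Y) - H(X,Y)

Marginals:
P(X) = (1/2, 1/2), H(X) = 1.0000 bits
P(Y) = (1/6, 5/12, 5/12), H(Y) = 1.4834 bits

Joint entropy: H(X,Y) = 2.4591 bits

I(X;Y) = 1.0000 + 1.4834 - 2.4591 = 0.0242 bits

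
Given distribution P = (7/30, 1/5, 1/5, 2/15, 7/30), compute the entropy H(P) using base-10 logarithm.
0.6912 dits

Shannon entropy is H(X) = -Σ p(x) log p(x).

For P = (7/30, 1/5, 1/5, 2/15, 7/30):
H = -7/30 × log_10(7/30) -1/5 × log_10(1/5) -1/5 × log_10(1/5) -2/15 × log_10(2/15) -7/30 × log_10(7/30)
H = 0.6912 dits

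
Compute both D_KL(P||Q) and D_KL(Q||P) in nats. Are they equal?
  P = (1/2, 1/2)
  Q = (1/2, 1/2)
D_KL(P||Q) = 0.0000, D_KL(Q||P) = 0.0000

KL divergence is not symmetric: D_KL(P||Q) ≠ D_KL(Q||P) in general.

D_KL(P||Q) = 0.0000 nats
D_KL(Q||P) = 0.0000 nats

In this case they happen to be equal (to 4 decimal places).

This asymmetry is why KL divergence is not a true distance metric.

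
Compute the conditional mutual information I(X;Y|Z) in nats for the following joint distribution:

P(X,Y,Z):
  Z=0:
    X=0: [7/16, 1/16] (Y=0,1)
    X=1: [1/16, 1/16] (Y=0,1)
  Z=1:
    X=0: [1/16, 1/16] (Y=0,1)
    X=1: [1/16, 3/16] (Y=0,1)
0.0492 nats

Conditional mutual information: I(X;Y|Z) = H(X|Z) + H(Y|Z) - H(X,Y|Z)

H(Z) = 0.6616
H(X,Z) = 1.2130 → H(X|Z) = 0.5514
H(Y,Z) = 1.2130 → H(Y|Z) = 0.5514
H(X,Y,Z) = 1.7153 → H(X,Y|Z) = 1.0537

I(X;Y|Z) = 0.5514 + 0.5514 - 1.0537 = 0.0492 nats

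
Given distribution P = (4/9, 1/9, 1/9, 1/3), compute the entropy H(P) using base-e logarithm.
1.2149 nats

Shannon entropy is H(X) = -Σ p(x) log p(x).

For P = (4/9, 1/9, 1/9, 1/3):
H = -4/9 × log_e(4/9) -1/9 × log_e(1/9) -1/9 × log_e(1/9) -1/3 × log_e(1/3)
H = 1.2149 nats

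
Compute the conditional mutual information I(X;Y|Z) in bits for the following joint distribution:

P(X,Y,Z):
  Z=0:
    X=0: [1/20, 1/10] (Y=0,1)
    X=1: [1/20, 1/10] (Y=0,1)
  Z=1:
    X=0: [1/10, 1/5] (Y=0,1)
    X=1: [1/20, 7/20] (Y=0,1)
0.0318 bits

Conditional mutual information: I(X;Y|Z) = H(X|Z) + H(Y|Z) - H(X,Y|Z)

H(Z) = 0.8813
H(X,Z) = 1.8710 → H(X|Z) = 0.9897
H(Y,Z) = 1.6815 → H(Y|Z) = 0.8002
H(X,Y,Z) = 2.6394 → H(X,Y|Z) = 1.7581

I(X;Y|Z) = 0.9897 + 0.8002 - 1.7581 = 0.0318 bits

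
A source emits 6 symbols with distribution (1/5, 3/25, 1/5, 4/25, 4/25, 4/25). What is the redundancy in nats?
0.0139 nats

Redundancy measures how far a source is from maximum entropy:
R = H_max - H(X)

Maximum entropy for 6 symbols: H_max = log_e(6) = 1.7918 nats
Actual entropy: H(X) = 1.7778 nats
Redundancy: R = 1.7918 - 1.7778 = 0.0139 nats

This redundancy represents potential for compression: the source could be compressed by 0.0139 nats per symbol.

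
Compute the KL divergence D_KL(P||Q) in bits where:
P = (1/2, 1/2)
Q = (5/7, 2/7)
0.1464 bits

KL divergence: D_KL(P||Q) = Σ p(x) log(p(x)/q(x))

Computing term by term:
  x=0: 1/2 × log_2[(1/2)/(5/7)] = 1/2 × -0.5146 = -0.2573
  x=1: 1/2 × log_2[(1/2)/(2/7)] = 1/2 × 0.8074 = 0.4037

D_KL(P||Q) = 0.1464 bits

Note: KL divergence is always non-negative and equals 0 iff P = Q.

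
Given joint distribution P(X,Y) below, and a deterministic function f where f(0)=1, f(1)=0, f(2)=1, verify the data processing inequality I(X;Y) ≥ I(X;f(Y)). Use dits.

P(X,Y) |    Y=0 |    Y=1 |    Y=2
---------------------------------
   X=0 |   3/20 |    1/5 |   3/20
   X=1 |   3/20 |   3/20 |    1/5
I(X;Y) = 0.0031, I(X;f(Y)) = 0.0024, inequality holds: 0.0031 ≥ 0.0024

Data Processing Inequality: For any Markov chain X → Y → Z, we have I(X;Y) ≥ I(X;Z).

Here Z = f(Y) is a deterministic function of Y, forming X → Y → Z.

Original I(X;Y) = 0.0031 dits

After applying f:
P(X,Z) where Z=f(Y):
- P(X,Z=0) = P(X,Y=1)
- P(X,Z=1) = P(X,Y=0) + P(X,Y=2)

I(X;Z) = I(X;f(Y)) = 0.0024 dits

Verification: 0.0031 ≥ 0.0024 ✓

Information cannot be created by processing; the function f can only lose information about X.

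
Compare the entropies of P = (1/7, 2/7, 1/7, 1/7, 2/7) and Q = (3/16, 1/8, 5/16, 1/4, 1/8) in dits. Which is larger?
P

Computing entropies in dits:
H(P) = 0.6731
H(Q) = 0.6705

Distribution P has higher entropy.

Intuition: The distribution closer to uniform (more spread out) has higher entropy.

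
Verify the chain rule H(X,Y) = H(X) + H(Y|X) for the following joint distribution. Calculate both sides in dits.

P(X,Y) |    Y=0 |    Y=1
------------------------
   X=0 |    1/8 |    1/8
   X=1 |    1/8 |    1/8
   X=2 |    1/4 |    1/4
H(X,Y) = 0.7526, H(X) = 0.4515, H(Y|X) = 0.3010 (all in dits)

Chain rule: H(X,Y) = H(X) + H(Y|X)

Left side — joint entropy directly:
H(X,Y) = -Σ p(x,y) log p(x,y) = 0.7526 dits

Right side — compute H(Y|X) from the conditional distributions:
P(X) = (1/4, 1/4, 1/2), so H(X) = 0.4515 dits
H(Y|X) = Σ_x P(X=x) · H(Y|X=x):
  P(Y|X=0) = (1/2, 1/2), H(Y|X=0) = 0.3010, weight P(X=0) = 1/4
  P(Y|X=1) = (1/2, 1/2), H(Y|X=1) = 0.3010, weight P(X=1) = 1/4
  P(Y|X=2) = (1/2, 1/2), H(Y|X=2) = 0.3010, weight P(X=2) = 1/2
H(Y|X) = 0.3010 dits

H(X) + H(Y|X) = 0.4515 + 0.3010 = 0.7526 dits

Both sides equal 0.7526 dits. ✓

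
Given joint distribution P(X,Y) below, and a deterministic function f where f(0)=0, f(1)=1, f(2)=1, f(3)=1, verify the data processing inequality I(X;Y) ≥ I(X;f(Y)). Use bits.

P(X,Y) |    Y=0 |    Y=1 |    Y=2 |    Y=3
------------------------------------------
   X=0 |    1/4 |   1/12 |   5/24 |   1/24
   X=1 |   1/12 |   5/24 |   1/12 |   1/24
I(X;Y) = 0.1226, I(X;f(Y)) = 0.0428, inequality holds: 0.1226 ≥ 0.0428

Data Processing Inequality: For any Markov chain X → Y → Z, we have I(X;Y) ≥ I(X;Z).

Here Z = f(Y) is a deterministic function of Y, forming X → Y → Z.

Original I(X;Y) = 0.1226 bits

After applying f:
P(X,Z) where Z=f(Y):
- P(X,Z=0) = P(X,Y=0)
- P(X,Z=1) = P(X,Y=1) + P(X,Y=2) + P(X,Y=3)

I(X;Z) = I(X;f(Y)) = 0.0428 bits

Verification: 0.1226 ≥ 0.0428 ✓

Information cannot be created by processing; the function f can only lose information about X.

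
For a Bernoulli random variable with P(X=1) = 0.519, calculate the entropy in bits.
0.9990 bits

The binary entropy function is:
H(p) = -p log(p) - (1-p) log(1-p)

H(0.519) = -0.519 × log_2(0.519) - 0.481 × log_2(0.481)
H(0.519) = 0.9990 bits

Note: Binary entropy is maximized at p=0.5 (H=1 bit) and minimized at p=0 or p=1 (H=0).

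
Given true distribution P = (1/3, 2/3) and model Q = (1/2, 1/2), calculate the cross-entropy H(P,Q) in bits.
1.0000 bits

Cross-entropy: H(P,Q) = -Σ p(x) log q(x)

Alternatively: H(P,Q) = H(P) + D_KL(P||Q)
H(P) = 0.9183 bits
D_KL(P||Q) = 0.0817 bits

H(P,Q) = 0.9183 + 0.0817 = 1.0000 bits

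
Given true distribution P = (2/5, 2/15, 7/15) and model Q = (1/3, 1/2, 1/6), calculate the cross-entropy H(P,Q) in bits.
1.9736 bits

Cross-entropy: H(P,Q) = -Σ p(x) log q(x)

Alternatively: H(P,Q) = H(P) + D_KL(P||Q)
H(P) = 1.4295 bits
D_KL(P||Q) = 0.5442 bits

H(P,Q) = 1.4295 + 0.5442 = 1.9736 bits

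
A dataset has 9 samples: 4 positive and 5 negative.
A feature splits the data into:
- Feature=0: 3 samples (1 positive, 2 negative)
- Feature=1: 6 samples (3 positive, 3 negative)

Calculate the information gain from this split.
0.0183 bits

Information Gain = H(Y) - H(Y|Feature)

Before split:
P(positive) = 4/9 = 0.4444
H(Y) = 0.9911 bits

After split:
Feature=0: H = 0.9183 bits (weight = 3/9)
Feature=1: H = 1.0000 bits (weight = 6/9)
H(Y|Feature) = (3/9)×0.9183 + (6/9)×1.0000 = 0.9728 bits

Information Gain = 0.9911 - 0.9728 = 0.0183 bits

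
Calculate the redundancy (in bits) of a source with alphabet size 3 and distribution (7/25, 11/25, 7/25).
0.0354 bits

Redundancy measures how far a source is from maximum entropy:
R = H_max - H(X)

Maximum entropy for 3 symbols: H_max = log_2(3) = 1.5850 bits
Actual entropy: H(X) = 1.5496 bits
Redundancy: R = 1.5850 - 1.5496 = 0.0354 bits

This redundancy represents potential for compression: the source could be compressed by 0.0354 bits per symbol.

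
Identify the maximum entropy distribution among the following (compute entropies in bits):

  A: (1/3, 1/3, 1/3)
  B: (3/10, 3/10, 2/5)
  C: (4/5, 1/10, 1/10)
A

For a discrete distribution over n outcomes, entropy is maximized by the uniform distribution.

Computing entropies:
H(A) = 1.5850 bits
H(B) = 1.5710 bits
H(C) = 0.9219 bits

The uniform distribution (where all probabilities equal 1/3) achieves the maximum entropy of log_2(3) = 1.5850 bits.

Distribution A has the highest entropy.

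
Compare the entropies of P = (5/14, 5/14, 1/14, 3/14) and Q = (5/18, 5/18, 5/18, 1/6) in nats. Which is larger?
Q

Computing entropies in nats:
H(P) = 1.2540
H(Q) = 1.3661

Distribution Q has higher entropy.

Intuition: The distribution closer to uniform (more spread out) has higher entropy.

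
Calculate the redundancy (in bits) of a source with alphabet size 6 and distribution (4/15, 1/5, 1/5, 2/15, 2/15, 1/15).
0.1121 bits

Redundancy measures how far a source is from maximum entropy:
R = H_max - H(X)

Maximum entropy for 6 symbols: H_max = log_2(6) = 2.5850 bits
Actual entropy: H(X) = 2.4729 bits
Redundancy: R = 2.5850 - 2.4729 = 0.1121 bits

This redundancy represents potential for compression: the source could be compressed by 0.1121 bits per symbol.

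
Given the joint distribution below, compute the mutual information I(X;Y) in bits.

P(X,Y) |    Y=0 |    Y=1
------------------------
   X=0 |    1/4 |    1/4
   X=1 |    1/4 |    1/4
0.0000 bits

Mutual information: I(X;Y) = H(X) + H(Y) - H(X,Y)

Marginals:
P(X) = (1/2, 1/2), H(X) = 1.0000 bits
P(Y) = (1/2, 1/2), H(Y) = 1.0000 bits

Joint entropy: H(X,Y) = 2.0000 bits

I(X;Y) = 1.0000 + 1.0000 - 2.0000 = 0.0000 bits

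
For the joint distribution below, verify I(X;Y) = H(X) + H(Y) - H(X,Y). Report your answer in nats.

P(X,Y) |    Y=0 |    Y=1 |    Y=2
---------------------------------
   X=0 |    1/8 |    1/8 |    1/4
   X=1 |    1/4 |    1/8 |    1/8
I(X;Y) = 0.0425 nats

Mutual information has multiple equivalent forms:
- I(X;Y) = H(X) - H(X|Y)
- I(X;Y) = H(Y) - H(Y|X)
- I(X;Y) = H(X) + H(Y) - H(X,Y)

Computing all quantities:
H(X) = 0.6931, H(Y) = 1.0822, H(X,Y) = 1.7329
H(X|Y) = 0.6507, H(Y|X) = 1.0397

Verification:
H(X) - H(X|Y) = 0.6931 - 0.6507 = 0.0425
H(Y) - H(Y|X) = 1.0822 - 1.0397 = 0.0425
H(X) + H(Y) - H(X,Y) = 0.6931 + 1.0822 - 1.7329 = 0.0425

All forms give I(X;Y) = 0.0425 nats. ✓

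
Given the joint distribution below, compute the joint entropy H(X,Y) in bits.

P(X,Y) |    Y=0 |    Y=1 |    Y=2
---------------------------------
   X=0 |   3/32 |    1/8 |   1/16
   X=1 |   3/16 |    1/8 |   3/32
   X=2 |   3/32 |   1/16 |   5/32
3.0817 bits

Joint entropy is H(X,Y) = -Σ_{x,y} p(x,y) log p(x,y).

Summing over all non-zero entries:
H(X,Y) = -[3/32·log_2(3/32) + 1/8·log_2(1/8) + 1/16·log_2(1/16) + 3/16·log_2(3/16) + 1/8·log_2(1/8) + 3/32·log_2(3/32) + 3/32·log_2(3/32) + 1/16·log_2(1/16) + 5/32·log_2(5/32)]
H(X,Y) = 3.0817 bits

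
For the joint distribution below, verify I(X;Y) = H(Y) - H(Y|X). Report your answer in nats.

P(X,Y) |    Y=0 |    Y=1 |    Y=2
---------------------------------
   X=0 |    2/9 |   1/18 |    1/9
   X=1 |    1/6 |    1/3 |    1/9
I(X;Y) = 0.0892 nats

Mutual information has multiple equivalent forms:
- I(X;Y) = H(X) - H(X|Y)
- I(X;Y) = H(Y) - H(Y|X)
- I(X;Y) = H(X) + H(Y) - H(X,Y)

Computing all quantities:
H(X) = 0.6682, H(Y) = 1.0688, H(X,Y) = 1.6479
H(X|Y) = 0.5791, H(Y|X) = 0.9797

Verification:
H(X) - H(X|Y) = 0.6682 - 0.5791 = 0.0892
H(Y) - H(Y|X) = 1.0688 - 0.9797 = 0.0892
H(X) + H(Y) - H(X,Y) = 0.6682 + 1.0688 - 1.6479 = 0.0892

All forms give I(X;Y) = 0.0892 nats. ✓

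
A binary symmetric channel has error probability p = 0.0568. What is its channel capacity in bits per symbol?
0.6854 bits

For a binary symmetric channel (BSC) with error probability p:
Capacity C = 1 - H(p) bits per symbol

where H(p) = -p log₂(p) - (1-p) log₂(1-p) is the binary entropy function.

H(0.0568) = 0.3146 bits
C = 1 - 0.3146 = 0.6854 bits per symbol

This means we can reliably transmit up to 0.6854 bits of information per channel use.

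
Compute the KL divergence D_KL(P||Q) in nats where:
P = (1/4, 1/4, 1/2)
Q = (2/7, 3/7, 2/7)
0.1117 nats

KL divergence: D_KL(P||Q) = Σ p(x) log(p(x)/q(x))

Computing term by term:
  x=0: 1/4 × log_e[(1/4)/(2/7)] = 1/4 × -0.1335 = -0.0334
  x=1: 1/4 × log_e[(1/4)/(3/7)] = 1/4 × -0.5390 = -0.1347
  x=2: 1/2 × log_e[(1/2)/(2/7)] = 1/2 × 0.5596 = 0.2798

D_KL(P||Q) = 0.1117 nats

Note: KL divergence is always non-negative and equals 0 iff P = Q.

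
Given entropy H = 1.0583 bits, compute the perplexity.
2.0825

Perplexity is 2^H (or exp(H) for natural log).

H = 1.0583 bits
Perplexity = 2^1.0583 = 2.0825

Interpretation: The model's uncertainty is equivalent to choosing uniformly among 2.1 options.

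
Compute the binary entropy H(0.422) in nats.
0.6809 nats

The binary entropy function is:
H(p) = -p log(p) - (1-p) log(1-p)

H(0.422) = -0.422 × log_e(0.422) - 0.578 × log_e(0.578)
H(0.422) = 0.6809 nats

Note: Binary entropy is maximized at p=0.5 (H=1 bit) and minimized at p=0 or p=1 (H=0).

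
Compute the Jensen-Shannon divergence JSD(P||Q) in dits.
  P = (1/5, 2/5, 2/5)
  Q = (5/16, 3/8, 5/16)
0.0040 dits

Jensen-Shannon divergence is:
JSD(P||Q) = 0.5 × D_KL(P||M) + 0.5 × D_KL(Q||M)
where M = 0.5 × (P + Q) is the mixture distribution.

M = 0.5 × (1/5, 2/5, 2/5) + 0.5 × (5/16, 3/8, 5/16) = (0.25625, 0.3875, 0.35625)

D_KL(P||M) = 0.0041 dits
D_KL(Q||M) = 0.0038 dits

JSD(P||Q) = 0.5 × 0.0041 + 0.5 × 0.0038 = 0.0040 dits

Unlike KL divergence, JSD is symmetric and bounded: 0 ≤ JSD ≤ log(2).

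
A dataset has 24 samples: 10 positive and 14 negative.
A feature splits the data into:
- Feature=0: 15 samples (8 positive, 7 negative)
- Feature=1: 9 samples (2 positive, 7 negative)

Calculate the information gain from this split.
0.0703 bits

Information Gain = H(Y) - H(Y|Feature)

Before split:
P(positive) = 10/24 = 0.4167
H(Y) = 0.9799 bits

After split:
Feature=0: H = 0.9968 bits (weight = 15/24)
Feature=1: H = 0.7642 bits (weight = 9/24)
H(Y|Feature) = (15/24)×0.9968 + (9/24)×0.7642 = 0.9096 bits

Information Gain = 0.9799 - 0.9096 = 0.0703 bits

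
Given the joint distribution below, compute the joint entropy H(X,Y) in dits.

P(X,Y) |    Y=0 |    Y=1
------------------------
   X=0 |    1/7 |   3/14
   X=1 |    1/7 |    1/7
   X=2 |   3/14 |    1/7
0.7696 dits

Joint entropy is H(X,Y) = -Σ_{x,y} p(x,y) log p(x,y).

Summing over all non-zero entries:
H(X,Y) = -[1/7·log_10(1/7) + 3/14·log_10(3/14) + 1/7·log_10(1/7) + 1/7·log_10(1/7) + 3/14·log_10(3/14) + 1/7·log_10(1/7)]
H(X,Y) = 0.7696 dits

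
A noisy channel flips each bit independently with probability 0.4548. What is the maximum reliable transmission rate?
0.0059 bits

For a binary symmetric channel (BSC) with error probability p:
Capacity C = 1 - H(p) bits per symbol

where H(p) = -p log₂(p) - (1-p) log₂(1-p) is the binary entropy function.

H(0.4548) = 0.9941 bits
C = 1 - 0.9941 = 0.0059 bits per symbol

This means we can reliably transmit up to 0.0059 bits of information per channel use.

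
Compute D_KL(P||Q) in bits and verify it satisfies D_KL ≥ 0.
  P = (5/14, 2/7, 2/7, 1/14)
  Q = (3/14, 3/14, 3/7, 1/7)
0.1432 bits

KL divergence satisfies the Gibbs inequality: D_KL(P||Q) ≥ 0 for all distributions P, Q.

D_KL(P||Q) = Σ p(x) log(p(x)/q(x))
Term by term:
  x=0: 5/14 × log_2[(5/14)/(3/14)] = 0.2632
  x=1: 2/7 × log_2[(2/7)/(3/14)] = 0.1186
  x=2: 2/7 × log_2[(2/7)/(3/7)] = -0.1671
  x=3: 1/14 × log_2[(1/14)/(1/7)] = -0.0714
D_KL(P||Q) = 0.1432 bits

D_KL(P||Q) = 0.1432 ≥ 0 ✓

This non-negativity is a fundamental property: relative entropy cannot be negative because it measures how different Q is from P.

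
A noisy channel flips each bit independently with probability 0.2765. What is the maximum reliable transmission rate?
0.1494 bits

For a binary symmetric channel (BSC) with error probability p:
Capacity C = 1 - H(p) bits per symbol

where H(p) = -p log₂(p) - (1-p) log₂(1-p) is the binary entropy function.

H(0.2765) = 0.8506 bits
C = 1 - 0.8506 = 0.1494 bits per symbol

This means we can reliably transmit up to 0.1494 bits of information per channel use.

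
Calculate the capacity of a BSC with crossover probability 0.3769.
0.0442 bits

For a binary symmetric channel (BSC) with error probability p:
Capacity C = 1 - H(p) bits per symbol

where H(p) = -p log₂(p) - (1-p) log₂(1-p) is the binary entropy function.

H(0.3769) = 0.9558 bits
C = 1 - 0.9558 = 0.0442 bits per symbol

This means we can reliably transmit up to 0.0442 bits of information per channel use.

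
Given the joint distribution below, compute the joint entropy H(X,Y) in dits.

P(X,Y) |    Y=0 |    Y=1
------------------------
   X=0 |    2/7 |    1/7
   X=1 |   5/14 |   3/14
0.5792 dits

Joint entropy is H(X,Y) = -Σ_{x,y} p(x,y) log p(x,y).

Summing over all non-zero entries:
H(X,Y) = -[2/7·log_10(2/7) + 1/7·log_10(1/7) + 5/14·log_10(5/14) + 3/14·log_10(3/14)]
H(X,Y) = 0.5792 dits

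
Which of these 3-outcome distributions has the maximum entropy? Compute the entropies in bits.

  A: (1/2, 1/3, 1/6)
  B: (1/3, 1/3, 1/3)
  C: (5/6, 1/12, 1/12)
B

For a discrete distribution over n outcomes, entropy is maximized by the uniform distribution.

Computing entropies:
H(A) = 1.4591 bits
H(B) = 1.5850 bits
H(C) = 0.8167 bits

The uniform distribution (where all probabilities equal 1/3) achieves the maximum entropy of log_2(3) = 1.5850 bits.

Distribution B has the highest entropy.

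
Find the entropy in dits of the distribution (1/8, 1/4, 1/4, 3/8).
0.5737 dits

Shannon entropy is H(X) = -Σ p(x) log p(x).

For P = (1/8, 1/4, 1/4, 3/8):
H = -1/8 × log_10(1/8) -1/4 × log_10(1/4) -1/4 × log_10(1/4) -3/8 × log_10(3/8)
H = 0.5737 dits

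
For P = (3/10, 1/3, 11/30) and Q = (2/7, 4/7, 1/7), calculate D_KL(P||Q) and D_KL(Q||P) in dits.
D_KL(P||Q) = 0.0784, D_KL(Q||P) = 0.0692

KL divergence is not symmetric: D_KL(P||Q) ≠ D_KL(Q||P) in general.

D_KL(P||Q) = 0.0784 dits
D_KL(Q||P) = 0.0692 dits

No, they are not equal!

This asymmetry is why KL divergence is not a true distance metric.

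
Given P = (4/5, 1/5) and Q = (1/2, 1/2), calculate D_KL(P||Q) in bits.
0.2781 bits

KL divergence: D_KL(P||Q) = Σ p(x) log(p(x)/q(x))

Computing term by term:
  x=0: 4/5 × log_2[(4/5)/(1/2)] = 4/5 × 0.6781 = 0.5425
  x=1: 1/5 × log_2[(1/5)/(1/2)] = 1/5 × -1.3219 = -0.2644

D_KL(P||Q) = 0.2781 bits

Note: KL divergence is always non-negative and equals 0 iff P = Q.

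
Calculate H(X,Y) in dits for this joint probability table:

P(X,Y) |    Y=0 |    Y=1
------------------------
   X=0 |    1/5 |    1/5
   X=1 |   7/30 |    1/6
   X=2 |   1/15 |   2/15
0.7518 dits

Joint entropy is H(X,Y) = -Σ_{x,y} p(x,y) log p(x,y).

Summing over all non-zero entries:
H(X,Y) = -[1/5·log_10(1/5) + 1/5·log_10(1/5) + 7/30·log_10(7/30) + 1/6·log_10(1/6) + 1/15·log_10(1/15) + 2/15·log_10(2/15)]
H(X,Y) = 0.7518 dits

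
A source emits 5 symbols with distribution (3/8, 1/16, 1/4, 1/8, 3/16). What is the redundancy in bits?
0.2135 bits

Redundancy measures how far a source is from maximum entropy:
R = H_max - H(X)

Maximum entropy for 5 symbols: H_max = log_2(5) = 2.3219 bits
Actual entropy: H(X) = 2.1085 bits
Redundancy: R = 2.3219 - 2.1085 = 0.2135 bits

This redundancy represents potential for compression: the source could be compressed by 0.2135 bits per symbol.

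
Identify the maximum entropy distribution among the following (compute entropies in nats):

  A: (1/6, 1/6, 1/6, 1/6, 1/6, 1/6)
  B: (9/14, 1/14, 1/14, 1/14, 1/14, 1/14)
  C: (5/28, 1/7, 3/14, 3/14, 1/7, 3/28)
A

For a discrete distribution over n outcomes, entropy is maximized by the uniform distribution.

Computing entropies:
H(A) = 1.7918 nats
H(B) = 1.2266 nats
H(C) = 1.7631 nats

The uniform distribution (where all probabilities equal 1/6) achieves the maximum entropy of log_e(6) = 1.7918 nats.

Distribution A has the highest entropy.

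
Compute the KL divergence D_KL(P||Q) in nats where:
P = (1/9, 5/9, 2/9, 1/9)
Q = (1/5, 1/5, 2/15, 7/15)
0.4563 nats

KL divergence: D_KL(P||Q) = Σ p(x) log(p(x)/q(x))

Computing term by term:
  x=0: 1/9 × log_e[(1/9)/(1/5)] = 1/9 × -0.5878 = -0.0653
  x=1: 5/9 × log_e[(5/9)/(1/5)] = 5/9 × 1.0217 = 0.5676
  x=2: 2/9 × log_e[(2/9)/(2/15)] = 2/9 × 0.5108 = 0.1135
  x=3: 1/9 × log_e[(1/9)/(7/15)] = 1/9 × -1.4351 = -0.1595

D_KL(P||Q) = 0.4563 nats

Note: KL divergence is always non-negative and equals 0 iff P = Q.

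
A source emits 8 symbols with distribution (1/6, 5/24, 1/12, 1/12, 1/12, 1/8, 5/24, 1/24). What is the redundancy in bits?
0.1640 bits

Redundancy measures how far a source is from maximum entropy:
R = H_max - H(X)

Maximum entropy for 8 symbols: H_max = log_2(8) = 3.0000 bits
Actual entropy: H(X) = 2.8360 bits
Redundancy: R = 3.0000 - 2.8360 = 0.1640 bits

This redundancy represents potential for compression: the source could be compressed by 0.1640 bits per symbol.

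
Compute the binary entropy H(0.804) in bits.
0.7139 bits

The binary entropy function is:
H(p) = -p log(p) - (1-p) log(1-p)

H(0.804) = -0.804 × log_2(0.804) - 0.196 × log_2(0.196)
H(0.804) = 0.7139 bits

Note: Binary entropy is maximized at p=0.5 (H=1 bit) and minimized at p=0 or p=1 (H=0).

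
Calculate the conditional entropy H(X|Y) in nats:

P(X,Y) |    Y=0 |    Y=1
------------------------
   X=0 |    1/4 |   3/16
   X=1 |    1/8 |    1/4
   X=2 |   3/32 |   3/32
1.0196 nats

Using the chain rule: H(X|Y) = H(X,Y) - H(Y)

First, compute H(X,Y) = 1.7108 nats

Marginal P(Y) = (15/32, 17/32)
H(Y) = 0.6912 nats

H(X|Y) = H(X,Y) - H(Y) = 1.7108 - 0.6912 = 1.0196 nats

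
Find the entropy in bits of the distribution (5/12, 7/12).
0.9799 bits

Shannon entropy is H(X) = -Σ p(x) log p(x).

For P = (5/12, 7/12):
H = -5/12 × log_2(5/12) -7/12 × log_2(7/12)
H = 0.9799 bits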